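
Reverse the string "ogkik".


Input: ogkik
Reading characters right to left:
  Position 4: 'k'
  Position 3: 'i'
  Position 2: 'k'
  Position 1: 'g'
  Position 0: 'o'
Reversed: kikgo

kikgo


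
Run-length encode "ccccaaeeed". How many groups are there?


Input: ccccaaeeed
Scanning for consecutive runs:
  Group 1: 'c' x 4 (positions 0-3)
  Group 2: 'a' x 2 (positions 4-5)
  Group 3: 'e' x 3 (positions 6-8)
  Group 4: 'd' x 1 (positions 9-9)
Total groups: 4

4


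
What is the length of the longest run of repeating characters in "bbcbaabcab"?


Input: "bbcbaabcab"
Scanning for longest run:
  Position 1 ('b'): continues run of 'b', length=2
  Position 2 ('c'): new char, reset run to 1
  Position 3 ('b'): new char, reset run to 1
  Position 4 ('a'): new char, reset run to 1
  Position 5 ('a'): continues run of 'a', length=2
  Position 6 ('b'): new char, reset run to 1
  Position 7 ('c'): new char, reset run to 1
  Position 8 ('a'): new char, reset run to 1
  Position 9 ('b'): new char, reset run to 1
Longest run: 'b' with length 2

2


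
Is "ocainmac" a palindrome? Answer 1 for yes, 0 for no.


Input: ocainmac
Reversed: camniaco
  Compare pos 0 ('o') with pos 7 ('c'): MISMATCH
  Compare pos 1 ('c') with pos 6 ('a'): MISMATCH
  Compare pos 2 ('a') with pos 5 ('m'): MISMATCH
  Compare pos 3 ('i') with pos 4 ('n'): MISMATCH
Result: not a palindrome

0


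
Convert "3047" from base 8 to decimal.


Input: "3047" in base 8
Positional expansion:
  Digit '3' (value 3) x 8^3 = 1536
  Digit '0' (value 0) x 8^2 = 0
  Digit '4' (value 4) x 8^1 = 32
  Digit '7' (value 7) x 8^0 = 7
Sum = 1575

1575


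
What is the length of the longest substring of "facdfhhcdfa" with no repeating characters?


Input: "facdfhhcdfa"
Sliding window (track last position of each char):
  Position 0 ('f'): window [0,0] length 1 -- new best
  Position 1 ('a'): window [0,1] length 2 -- new best
  Position 2 ('c'): window [0,2] length 3 -- new best
  Position 3 ('d'): window [0,3] length 4 -- new best
  Position 4 ('f'): repeat (last at 0), move window start to 1
  Position 4 ('f'): window [1,4] length 4
  Position 5 ('h'): window [1,5] length 5 -- new best
  Position 6 ('h'): repeat (last at 5), move window start to 6
  Position 6 ('h'): window [6,6] length 1
  Position 7 ('c'): window [6,7] length 2
  Position 8 ('d'): window [6,8] length 3
  Position 9 ('f'): window [6,9] length 4
  Position 10 ('a'): window [6,10] length 5
Longest substring with no repeats: "acdfh" with length 5

5


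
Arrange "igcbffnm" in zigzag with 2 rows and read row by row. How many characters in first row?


Zigzag "igcbffnm" into 2 rows:
Placing characters:
  'i' => row 0
  'g' => row 1
  'c' => row 0
  'b' => row 1
  'f' => row 0
  'f' => row 1
  'n' => row 0
  'm' => row 1
Rows:
  Row 0: "icfn"
  Row 1: "gbfm"
First row length: 4

4


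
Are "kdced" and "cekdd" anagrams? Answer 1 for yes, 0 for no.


Strings: "kdced", "cekdd"
Sorted first:  cddek
Sorted second: cddek
Sorted forms match => anagrams

1


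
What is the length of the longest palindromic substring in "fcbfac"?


Input: "fcbfac"
Checking substrings for palindromes:
  No multi-char palindromic substrings found
Longest palindromic substring: "f" with length 1

1


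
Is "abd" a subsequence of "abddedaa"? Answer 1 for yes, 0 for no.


Check if "abd" is a subsequence of "abddedaa"
Greedy scan:
  Position 0 ('a'): matches sub[0] = 'a'
  Position 1 ('b'): matches sub[1] = 'b'
  Position 2 ('d'): matches sub[2] = 'd'
  Position 3 ('d'): no match needed
  Position 4 ('e'): no match needed
  Position 5 ('d'): no match needed
  Position 6 ('a'): no match needed
  Position 7 ('a'): no match needed
All 3 characters matched => is a subsequence

1


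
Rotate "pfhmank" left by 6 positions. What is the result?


Input: "pfhmank", rotate left by 6
First 6 characters: "pfhman"
Remaining characters: "k"
Concatenate remaining + first: "k" + "pfhman" = "kpfhman"

kpfhman


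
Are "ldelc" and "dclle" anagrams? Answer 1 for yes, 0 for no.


Strings: "ldelc", "dclle"
Sorted first:  cdell
Sorted second: cdell
Sorted forms match => anagrams

1


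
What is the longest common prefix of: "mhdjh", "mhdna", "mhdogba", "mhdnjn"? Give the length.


Words: mhdjh, mhdna, mhdogba, mhdnjn
  Position 0: all 'm' => match
  Position 1: all 'h' => match
  Position 2: all 'd' => match
  Position 3: ('j', 'n', 'o', 'n') => mismatch, stop
LCP = "mhd" (length 3)

3


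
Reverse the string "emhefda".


Input: emhefda
Reading characters right to left:
  Position 6: 'a'
  Position 5: 'd'
  Position 4: 'f'
  Position 3: 'e'
  Position 2: 'h'
  Position 1: 'm'
  Position 0: 'e'
Reversed: adfehme

adfehme


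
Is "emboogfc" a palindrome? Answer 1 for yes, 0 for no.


Input: emboogfc
Reversed: cfgoobme
  Compare pos 0 ('e') with pos 7 ('c'): MISMATCH
  Compare pos 1 ('m') with pos 6 ('f'): MISMATCH
  Compare pos 2 ('b') with pos 5 ('g'): MISMATCH
  Compare pos 3 ('o') with pos 4 ('o'): match
Result: not a palindrome

0


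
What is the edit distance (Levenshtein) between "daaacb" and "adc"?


Computing edit distance: "daaacb" -> "adc"
DP table:
           a    d    c
      0    1    2    3
  d   1    1    1    2
  a   2    1    2    2
  a   3    2    2    3
  a   4    3    3    3
  c   5    4    4    3
  b   6    5    5    4
Edit distance = dp[6][3] = 4

4


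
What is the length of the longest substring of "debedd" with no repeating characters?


Input: "debedd"
Sliding window (track last position of each char):
  Position 0 ('d'): window [0,0] length 1 -- new best
  Position 1 ('e'): window [0,1] length 2 -- new best
  Position 2 ('b'): window [0,2] length 3 -- new best
  Position 3 ('e'): repeat (last at 1), move window start to 2
  Position 3 ('e'): window [2,3] length 2
  Position 4 ('d'): window [2,4] length 3
  Position 5 ('d'): repeat (last at 4), move window start to 5
  Position 5 ('d'): window [5,5] length 1
Longest substring with no repeats: "deb" with length 3

3


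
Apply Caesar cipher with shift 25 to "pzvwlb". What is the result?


Caesar cipher: shift "pzvwlb" by 25
  'p' (pos 15) + 25 = pos 14 = 'o'
  'z' (pos 25) + 25 = pos 24 = 'y'
  'v' (pos 21) + 25 = pos 20 = 'u'
  'w' (pos 22) + 25 = pos 21 = 'v'
  'l' (pos 11) + 25 = pos 10 = 'k'
  'b' (pos 1) + 25 = pos 0 = 'a'
Result: oyuvka

oyuvka


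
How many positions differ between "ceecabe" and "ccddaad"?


Comparing "ceecabe" and "ccddaad" position by position:
  Position 0: 'c' vs 'c' => same
  Position 1: 'e' vs 'c' => DIFFER
  Position 2: 'e' vs 'd' => DIFFER
  Position 3: 'c' vs 'd' => DIFFER
  Position 4: 'a' vs 'a' => same
  Position 5: 'b' vs 'a' => DIFFER
  Position 6: 'e' vs 'd' => DIFFER
Positions that differ: 5

5


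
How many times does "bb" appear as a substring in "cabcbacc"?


Searching for "bb" in "cabcbacc"
Scanning each position:
  Position 0: "ca" => no
  Position 1: "ab" => no
  Position 2: "bc" => no
  Position 3: "cb" => no
  Position 4: "ba" => no
  Position 5: "ac" => no
  Position 6: "cc" => no
Total occurrences: 0

0


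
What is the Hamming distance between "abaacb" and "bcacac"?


Comparing "abaacb" and "bcacac" position by position:
  Position 0: 'a' vs 'b' => differ
  Position 1: 'b' vs 'c' => differ
  Position 2: 'a' vs 'a' => same
  Position 3: 'a' vs 'c' => differ
  Position 4: 'c' vs 'a' => differ
  Position 5: 'b' vs 'c' => differ
Total differences (Hamming distance): 5

5


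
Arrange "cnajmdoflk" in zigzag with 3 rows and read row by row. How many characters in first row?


Zigzag "cnajmdoflk" into 3 rows:
Placing characters:
  'c' => row 0
  'n' => row 1
  'a' => row 2
  'j' => row 1
  'm' => row 0
  'd' => row 1
  'o' => row 2
  'f' => row 1
  'l' => row 0
  'k' => row 1
Rows:
  Row 0: "cml"
  Row 1: "njdfk"
  Row 2: "ao"
First row length: 3

3


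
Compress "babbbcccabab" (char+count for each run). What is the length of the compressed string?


Input: babbbcccabab
Runs:
  'b' x 1 => "b1"
  'a' x 1 => "a1"
  'b' x 3 => "b3"
  'c' x 3 => "c3"
  'a' x 1 => "a1"
  'b' x 1 => "b1"
  'a' x 1 => "a1"
  'b' x 1 => "b1"
Compressed: "b1a1b3c3a1b1a1b1"
Compressed length: 16

16


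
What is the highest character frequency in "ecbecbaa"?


Input: ecbecbaa
Character counts:
  'a': 2
  'b': 2
  'c': 2
  'e': 2
Maximum frequency: 2

2


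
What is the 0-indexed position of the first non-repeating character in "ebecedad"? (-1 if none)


Input: ebecedad
Character frequencies:
  'a': 1
  'b': 1
  'c': 1
  'd': 2
  'e': 3
Scanning left to right for freq == 1:
  Position 0 ('e'): freq=3, skip
  Position 1 ('b'): unique! => answer = 1

1


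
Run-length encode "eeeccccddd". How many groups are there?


Input: eeeccccddd
Scanning for consecutive runs:
  Group 1: 'e' x 3 (positions 0-2)
  Group 2: 'c' x 4 (positions 3-6)
  Group 3: 'd' x 3 (positions 7-9)
Total groups: 3

3


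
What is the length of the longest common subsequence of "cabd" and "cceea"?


LCS of "cabd" and "cceea"
DP table:
           c    c    e    e    a
      0    0    0    0    0    0
  c   0    1    1    1    1    1
  a   0    1    1    1    1    2
  b   0    1    1    1    1    2
  d   0    1    1    1    1    2
LCS length = dp[4][5] = 2

2


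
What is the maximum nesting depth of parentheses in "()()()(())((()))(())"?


Input: "()()()(())((()))(())"
Tracking depth:
  Position 0 '(': depth becomes 1
  Position 1 ')': depth becomes 0
  Position 2 '(': depth becomes 1
  Position 3 ')': depth becomes 0
  Position 4 '(': depth becomes 1
  Position 5 ')': depth becomes 0
  Position 6 '(': depth becomes 1
  Position 7 '(': depth becomes 2
  Position 8 ')': depth becomes 1
  Position 9 ')': depth becomes 0
  Position 10 '(': depth becomes 1
  Position 11 '(': depth becomes 2
  Position 12 '(': depth becomes 3
  Position 13 ')': depth becomes 2
  Position 14 ')': depth becomes 1
  Position 15 ')': depth becomes 0
  Position 16 '(': depth becomes 1
  Position 17 '(': depth becomes 2
  Position 18 ')': depth becomes 1
  Position 19 ')': depth becomes 0
Maximum depth reached: 3

3


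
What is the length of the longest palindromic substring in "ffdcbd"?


Input: "ffdcbd"
Checking substrings for palindromes:
  [0:2] "ff" (len 2) => palindrome
Longest palindromic substring: "ff" with length 2

2


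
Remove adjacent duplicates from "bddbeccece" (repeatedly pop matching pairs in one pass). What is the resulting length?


Input: bddbeccece
Stack-based adjacent duplicate removal:
  Read 'b': push. Stack: b
  Read 'd': push. Stack: bd
  Read 'd': matches stack top 'd' => pop. Stack: b
  Read 'b': matches stack top 'b' => pop. Stack: (empty)
  Read 'e': push. Stack: e
  Read 'c': push. Stack: ec
  Read 'c': matches stack top 'c' => pop. Stack: e
  Read 'e': matches stack top 'e' => pop. Stack: (empty)
  Read 'c': push. Stack: c
  Read 'e': push. Stack: ce
Final stack: "ce" (length 2)

2


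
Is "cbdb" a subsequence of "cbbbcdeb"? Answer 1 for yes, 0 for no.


Check if "cbdb" is a subsequence of "cbbbcdeb"
Greedy scan:
  Position 0 ('c'): matches sub[0] = 'c'
  Position 1 ('b'): matches sub[1] = 'b'
  Position 2 ('b'): no match needed
  Position 3 ('b'): no match needed
  Position 4 ('c'): no match needed
  Position 5 ('d'): matches sub[2] = 'd'
  Position 6 ('e'): no match needed
  Position 7 ('b'): matches sub[3] = 'b'
All 4 characters matched => is a subsequence

1


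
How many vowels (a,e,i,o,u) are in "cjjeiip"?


Input: cjjeiip
Checking each character:
  'c' at position 0: consonant
  'j' at position 1: consonant
  'j' at position 2: consonant
  'e' at position 3: vowel (running total: 1)
  'i' at position 4: vowel (running total: 2)
  'i' at position 5: vowel (running total: 3)
  'p' at position 6: consonant
Total vowels: 3

3


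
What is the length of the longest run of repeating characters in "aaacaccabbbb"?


Input: "aaacaccabbbb"
Scanning for longest run:
  Position 1 ('a'): continues run of 'a', length=2
  Position 2 ('a'): continues run of 'a', length=3
  Position 3 ('c'): new char, reset run to 1
  Position 4 ('a'): new char, reset run to 1
  Position 5 ('c'): new char, reset run to 1
  Position 6 ('c'): continues run of 'c', length=2
  Position 7 ('a'): new char, reset run to 1
  Position 8 ('b'): new char, reset run to 1
  Position 9 ('b'): continues run of 'b', length=2
  Position 10 ('b'): continues run of 'b', length=3
  Position 11 ('b'): continues run of 'b', length=4
Longest run: 'b' with length 4

4


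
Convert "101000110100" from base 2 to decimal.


Input: "101000110100" in base 2
Positional expansion:
  Digit '1' (value 1) x 2^11 = 2048
  Digit '0' (value 0) x 2^10 = 0
  Digit '1' (value 1) x 2^9 = 512
  Digit '0' (value 0) x 2^8 = 0
  Digit '0' (value 0) x 2^7 = 0
  Digit '0' (value 0) x 2^6 = 0
  Digit '1' (value 1) x 2^5 = 32
  Digit '1' (value 1) x 2^4 = 16
  Digit '0' (value 0) x 2^3 = 0
  Digit '1' (value 1) x 2^2 = 4
  Digit '0' (value 0) x 2^1 = 0
  Digit '0' (value 0) x 2^0 = 0
Sum = 2612

2612


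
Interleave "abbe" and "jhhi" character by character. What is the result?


Interleaving "abbe" and "jhhi":
  Position 0: 'a' from first, 'j' from second => "aj"
  Position 1: 'b' from first, 'h' from second => "bh"
  Position 2: 'b' from first, 'h' from second => "bh"
  Position 3: 'e' from first, 'i' from second => "ei"
Result: ajbhbhei

ajbhbhei


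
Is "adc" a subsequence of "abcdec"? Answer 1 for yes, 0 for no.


Check if "adc" is a subsequence of "abcdec"
Greedy scan:
  Position 0 ('a'): matches sub[0] = 'a'
  Position 1 ('b'): no match needed
  Position 2 ('c'): no match needed
  Position 3 ('d'): matches sub[1] = 'd'
  Position 4 ('e'): no match needed
  Position 5 ('c'): matches sub[2] = 'c'
All 3 characters matched => is a subsequence

1


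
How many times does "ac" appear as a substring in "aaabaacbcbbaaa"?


Searching for "ac" in "aaabaacbcbbaaa"
Scanning each position:
  Position 0: "aa" => no
  Position 1: "aa" => no
  Position 2: "ab" => no
  Position 3: "ba" => no
  Position 4: "aa" => no
  Position 5: "ac" => MATCH
  Position 6: "cb" => no
  Position 7: "bc" => no
  Position 8: "cb" => no
  Position 9: "bb" => no
  Position 10: "ba" => no
  Position 11: "aa" => no
  Position 12: "aa" => no
Total occurrences: 1

1


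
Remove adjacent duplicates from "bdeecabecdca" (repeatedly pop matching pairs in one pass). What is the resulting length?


Input: bdeecabecdca
Stack-based adjacent duplicate removal:
  Read 'b': push. Stack: b
  Read 'd': push. Stack: bd
  Read 'e': push. Stack: bde
  Read 'e': matches stack top 'e' => pop. Stack: bd
  Read 'c': push. Stack: bdc
  Read 'a': push. Stack: bdca
  Read 'b': push. Stack: bdcab
  Read 'e': push. Stack: bdcabe
  Read 'c': push. Stack: bdcabec
  Read 'd': push. Stack: bdcabecd
  Read 'c': push. Stack: bdcabecdc
  Read 'a': push. Stack: bdcabecdca
Final stack: "bdcabecdca" (length 10)

10


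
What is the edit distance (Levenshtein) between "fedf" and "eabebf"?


Computing edit distance: "fedf" -> "eabebf"
DP table:
           e    a    b    e    b    f
      0    1    2    3    4    5    6
  f   1    1    2    3    4    5    5
  e   2    1    2    3    3    4    5
  d   3    2    2    3    4    4    5
  f   4    3    3    3    4    5    4
Edit distance = dp[4][6] = 4

4


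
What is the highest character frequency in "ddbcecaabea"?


Input: ddbcecaabea
Character counts:
  'a': 3
  'b': 2
  'c': 2
  'd': 2
  'e': 2
Maximum frequency: 3

3


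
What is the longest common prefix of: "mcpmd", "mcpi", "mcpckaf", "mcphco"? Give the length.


Words: mcpmd, mcpi, mcpckaf, mcphco
  Position 0: all 'm' => match
  Position 1: all 'c' => match
  Position 2: all 'p' => match
  Position 3: ('m', 'i', 'c', 'h') => mismatch, stop
LCP = "mcp" (length 3)

3


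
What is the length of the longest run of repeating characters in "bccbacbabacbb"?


Input: "bccbacbabacbb"
Scanning for longest run:
  Position 1 ('c'): new char, reset run to 1
  Position 2 ('c'): continues run of 'c', length=2
  Position 3 ('b'): new char, reset run to 1
  Position 4 ('a'): new char, reset run to 1
  Position 5 ('c'): new char, reset run to 1
  Position 6 ('b'): new char, reset run to 1
  Position 7 ('a'): new char, reset run to 1
  Position 8 ('b'): new char, reset run to 1
  Position 9 ('a'): new char, reset run to 1
  Position 10 ('c'): new char, reset run to 1
  Position 11 ('b'): new char, reset run to 1
  Position 12 ('b'): continues run of 'b', length=2
Longest run: 'c' with length 2

2


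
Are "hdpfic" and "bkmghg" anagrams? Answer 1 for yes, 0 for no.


Strings: "hdpfic", "bkmghg"
Sorted first:  cdfhip
Sorted second: bgghkm
Differ at position 0: 'c' vs 'b' => not anagrams

0


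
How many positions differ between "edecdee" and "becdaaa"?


Comparing "edecdee" and "becdaaa" position by position:
  Position 0: 'e' vs 'b' => DIFFER
  Position 1: 'd' vs 'e' => DIFFER
  Position 2: 'e' vs 'c' => DIFFER
  Position 3: 'c' vs 'd' => DIFFER
  Position 4: 'd' vs 'a' => DIFFER
  Position 5: 'e' vs 'a' => DIFFER
  Position 6: 'e' vs 'a' => DIFFER
Positions that differ: 7

7


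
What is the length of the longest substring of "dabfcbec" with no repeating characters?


Input: "dabfcbec"
Sliding window (track last position of each char):
  Position 0 ('d'): window [0,0] length 1 -- new best
  Position 1 ('a'): window [0,1] length 2 -- new best
  Position 2 ('b'): window [0,2] length 3 -- new best
  Position 3 ('f'): window [0,3] length 4 -- new best
  Position 4 ('c'): window [0,4] length 5 -- new best
  Position 5 ('b'): repeat (last at 2), move window start to 3
  Position 5 ('b'): window [3,5] length 3
  Position 6 ('e'): window [3,6] length 4
  Position 7 ('c'): repeat (last at 4), move window start to 5
  Position 7 ('c'): window [5,7] length 3
Longest substring with no repeats: "dabfc" with length 5

5


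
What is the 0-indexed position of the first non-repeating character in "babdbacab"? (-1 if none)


Input: babdbacab
Character frequencies:
  'a': 3
  'b': 4
  'c': 1
  'd': 1
Scanning left to right for freq == 1:
  Position 0 ('b'): freq=4, skip
  Position 1 ('a'): freq=3, skip
  Position 2 ('b'): freq=4, skip
  Position 3 ('d'): unique! => answer = 3

3


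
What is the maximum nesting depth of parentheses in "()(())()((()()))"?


Input: "()(())()((()()))"
Tracking depth:
  Position 0 '(': depth becomes 1
  Position 1 ')': depth becomes 0
  Position 2 '(': depth becomes 1
  Position 3 '(': depth becomes 2
  Position 4 ')': depth becomes 1
  Position 5 ')': depth becomes 0
  Position 6 '(': depth becomes 1
  Position 7 ')': depth becomes 0
  Position 8 '(': depth becomes 1
  Position 9 '(': depth becomes 2
  Position 10 '(': depth becomes 3
  Position 11 ')': depth becomes 2
  Position 12 '(': depth becomes 3
  Position 13 ')': depth becomes 2
  Position 14 ')': depth becomes 1
  Position 15 ')': depth becomes 0
Maximum depth reached: 3

3


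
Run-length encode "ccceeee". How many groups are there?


Input: ccceeee
Scanning for consecutive runs:
  Group 1: 'c' x 3 (positions 0-2)
  Group 2: 'e' x 4 (positions 3-6)
Total groups: 2

2


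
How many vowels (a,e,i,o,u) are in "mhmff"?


Input: mhmff
Checking each character:
  'm' at position 0: consonant
  'h' at position 1: consonant
  'm' at position 2: consonant
  'f' at position 3: consonant
  'f' at position 4: consonant
Total vowels: 0

0


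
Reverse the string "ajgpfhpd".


Input: ajgpfhpd
Reading characters right to left:
  Position 7: 'd'
  Position 6: 'p'
  Position 5: 'h'
  Position 4: 'f'
  Position 3: 'p'
  Position 2: 'g'
  Position 1: 'j'
  Position 0: 'a'
Reversed: dphfpgja

dphfpgja


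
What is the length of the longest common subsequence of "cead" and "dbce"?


LCS of "cead" and "dbce"
DP table:
           d    b    c    e
      0    0    0    0    0
  c   0    0    0    1    1
  e   0    0    0    1    2
  a   0    0    0    1    2
  d   0    1    1    1    2
LCS length = dp[4][4] = 2

2


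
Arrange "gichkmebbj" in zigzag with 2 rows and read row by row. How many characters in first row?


Zigzag "gichkmebbj" into 2 rows:
Placing characters:
  'g' => row 0
  'i' => row 1
  'c' => row 0
  'h' => row 1
  'k' => row 0
  'm' => row 1
  'e' => row 0
  'b' => row 1
  'b' => row 0
  'j' => row 1
Rows:
  Row 0: "gckeb"
  Row 1: "ihmbj"
First row length: 5

5


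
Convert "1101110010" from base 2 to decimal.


Input: "1101110010" in base 2
Positional expansion:
  Digit '1' (value 1) x 2^9 = 512
  Digit '1' (value 1) x 2^8 = 256
  Digit '0' (value 0) x 2^7 = 0
  Digit '1' (value 1) x 2^6 = 64
  Digit '1' (value 1) x 2^5 = 32
  Digit '1' (value 1) x 2^4 = 16
  Digit '0' (value 0) x 2^3 = 0
  Digit '0' (value 0) x 2^2 = 0
  Digit '1' (value 1) x 2^1 = 2
  Digit '0' (value 0) x 2^0 = 0
Sum = 882

882


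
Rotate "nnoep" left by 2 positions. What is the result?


Input: "nnoep", rotate left by 2
First 2 characters: "nn"
Remaining characters: "oep"
Concatenate remaining + first: "oep" + "nn" = "oepnn"

oepnn


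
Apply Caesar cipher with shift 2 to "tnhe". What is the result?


Caesar cipher: shift "tnhe" by 2
  't' (pos 19) + 2 = pos 21 = 'v'
  'n' (pos 13) + 2 = pos 15 = 'p'
  'h' (pos 7) + 2 = pos 9 = 'j'
  'e' (pos 4) + 2 = pos 6 = 'g'
Result: vpjg

vpjg


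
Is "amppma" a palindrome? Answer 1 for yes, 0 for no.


Input: amppma
Reversed: amppma
  Compare pos 0 ('a') with pos 5 ('a'): match
  Compare pos 1 ('m') with pos 4 ('m'): match
  Compare pos 2 ('p') with pos 3 ('p'): match
Result: palindrome

1


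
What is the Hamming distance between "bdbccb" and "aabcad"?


Comparing "bdbccb" and "aabcad" position by position:
  Position 0: 'b' vs 'a' => differ
  Position 1: 'd' vs 'a' => differ
  Position 2: 'b' vs 'b' => same
  Position 3: 'c' vs 'c' => same
  Position 4: 'c' vs 'a' => differ
  Position 5: 'b' vs 'd' => differ
Total differences (Hamming distance): 4

4


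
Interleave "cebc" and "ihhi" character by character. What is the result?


Interleaving "cebc" and "ihhi":
  Position 0: 'c' from first, 'i' from second => "ci"
  Position 1: 'e' from first, 'h' from second => "eh"
  Position 2: 'b' from first, 'h' from second => "bh"
  Position 3: 'c' from first, 'i' from second => "ci"
Result: ciehbhci

ciehbhci


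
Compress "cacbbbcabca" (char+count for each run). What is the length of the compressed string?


Input: cacbbbcabca
Runs:
  'c' x 1 => "c1"
  'a' x 1 => "a1"
  'c' x 1 => "c1"
  'b' x 3 => "b3"
  'c' x 1 => "c1"
  'a' x 1 => "a1"
  'b' x 1 => "b1"
  'c' x 1 => "c1"
  'a' x 1 => "a1"
Compressed: "c1a1c1b3c1a1b1c1a1"
Compressed length: 18

18


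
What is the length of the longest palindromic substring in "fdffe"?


Input: "fdffe"
Checking substrings for palindromes:
  [0:3] "fdf" (len 3) => palindrome
  [2:4] "ff" (len 2) => palindrome
Longest palindromic substring: "fdf" with length 3

3


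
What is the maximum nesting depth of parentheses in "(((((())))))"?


Input: "(((((())))))"
Tracking depth:
  Position 0 '(': depth becomes 1
  Position 1 '(': depth becomes 2
  Position 2 '(': depth becomes 3
  Position 3 '(': depth becomes 4
  Position 4 '(': depth becomes 5
  Position 5 '(': depth becomes 6
  Position 6 ')': depth becomes 5
  Position 7 ')': depth becomes 4
  Position 8 ')': depth becomes 3
  Position 9 ')': depth becomes 2
  Position 10 ')': depth becomes 1
  Position 11 ')': depth becomes 0
Maximum depth reached: 6

6


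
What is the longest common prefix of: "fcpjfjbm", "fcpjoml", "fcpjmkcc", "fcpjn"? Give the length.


Words: fcpjfjbm, fcpjoml, fcpjmkcc, fcpjn
  Position 0: all 'f' => match
  Position 1: all 'c' => match
  Position 2: all 'p' => match
  Position 3: all 'j' => match
  Position 4: ('f', 'o', 'm', 'n') => mismatch, stop
LCP = "fcpj" (length 4)

4


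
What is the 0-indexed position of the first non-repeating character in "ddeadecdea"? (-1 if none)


Input: ddeadecdea
Character frequencies:
  'a': 2
  'c': 1
  'd': 4
  'e': 3
Scanning left to right for freq == 1:
  Position 0 ('d'): freq=4, skip
  Position 1 ('d'): freq=4, skip
  Position 2 ('e'): freq=3, skip
  Position 3 ('a'): freq=2, skip
  Position 4 ('d'): freq=4, skip
  Position 5 ('e'): freq=3, skip
  Position 6 ('c'): unique! => answer = 6

6


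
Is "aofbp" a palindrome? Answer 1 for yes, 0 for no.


Input: aofbp
Reversed: pbfoa
  Compare pos 0 ('a') with pos 4 ('p'): MISMATCH
  Compare pos 1 ('o') with pos 3 ('b'): MISMATCH
Result: not a palindrome

0


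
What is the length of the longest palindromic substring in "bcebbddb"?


Input: "bcebbddb"
Checking substrings for palindromes:
  [4:8] "bddb" (len 4) => palindrome
  [3:5] "bb" (len 2) => palindrome
  [5:7] "dd" (len 2) => palindrome
Longest palindromic substring: "bddb" with length 4

4


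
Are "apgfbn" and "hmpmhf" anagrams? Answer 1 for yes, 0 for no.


Strings: "apgfbn", "hmpmhf"
Sorted first:  abfgnp
Sorted second: fhhmmp
Differ at position 0: 'a' vs 'f' => not anagrams

0


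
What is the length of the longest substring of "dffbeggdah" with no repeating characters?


Input: "dffbeggdah"
Sliding window (track last position of each char):
  Position 0 ('d'): window [0,0] length 1 -- new best
  Position 1 ('f'): window [0,1] length 2 -- new best
  Position 2 ('f'): repeat (last at 1), move window start to 2
  Position 2 ('f'): window [2,2] length 1
  Position 3 ('b'): window [2,3] length 2
  Position 4 ('e'): window [2,4] length 3 -- new best
  Position 5 ('g'): window [2,5] length 4 -- new best
  Position 6 ('g'): repeat (last at 5), move window start to 6
  Position 6 ('g'): window [6,6] length 1
  Position 7 ('d'): window [6,7] length 2
  Position 8 ('a'): window [6,8] length 3
  Position 9 ('h'): window [6,9] length 4
Longest substring with no repeats: "fbeg" with length 4

4


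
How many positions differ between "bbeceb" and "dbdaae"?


Comparing "bbeceb" and "dbdaae" position by position:
  Position 0: 'b' vs 'd' => DIFFER
  Position 1: 'b' vs 'b' => same
  Position 2: 'e' vs 'd' => DIFFER
  Position 3: 'c' vs 'a' => DIFFER
  Position 4: 'e' vs 'a' => DIFFER
  Position 5: 'b' vs 'e' => DIFFER
Positions that differ: 5

5


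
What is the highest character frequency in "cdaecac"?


Input: cdaecac
Character counts:
  'a': 2
  'c': 3
  'd': 1
  'e': 1
Maximum frequency: 3

3


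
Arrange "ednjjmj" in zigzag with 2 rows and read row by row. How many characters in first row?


Zigzag "ednjjmj" into 2 rows:
Placing characters:
  'e' => row 0
  'd' => row 1
  'n' => row 0
  'j' => row 1
  'j' => row 0
  'm' => row 1
  'j' => row 0
Rows:
  Row 0: "enjj"
  Row 1: "djm"
First row length: 4

4


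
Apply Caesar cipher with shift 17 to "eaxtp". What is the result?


Caesar cipher: shift "eaxtp" by 17
  'e' (pos 4) + 17 = pos 21 = 'v'
  'a' (pos 0) + 17 = pos 17 = 'r'
  'x' (pos 23) + 17 = pos 14 = 'o'
  't' (pos 19) + 17 = pos 10 = 'k'
  'p' (pos 15) + 17 = pos 6 = 'g'
Result: vrokg

vrokg


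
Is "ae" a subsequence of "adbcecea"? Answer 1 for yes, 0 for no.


Check if "ae" is a subsequence of "adbcecea"
Greedy scan:
  Position 0 ('a'): matches sub[0] = 'a'
  Position 1 ('d'): no match needed
  Position 2 ('b'): no match needed
  Position 3 ('c'): no match needed
  Position 4 ('e'): matches sub[1] = 'e'
  Position 5 ('c'): no match needed
  Position 6 ('e'): no match needed
  Position 7 ('a'): no match needed
All 2 characters matched => is a subsequence

1


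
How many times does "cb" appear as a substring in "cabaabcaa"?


Searching for "cb" in "cabaabcaa"
Scanning each position:
  Position 0: "ca" => no
  Position 1: "ab" => no
  Position 2: "ba" => no
  Position 3: "aa" => no
  Position 4: "ab" => no
  Position 5: "bc" => no
  Position 6: "ca" => no
  Position 7: "aa" => no
Total occurrences: 0

0


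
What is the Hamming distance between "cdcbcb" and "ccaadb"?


Comparing "cdcbcb" and "ccaadb" position by position:
  Position 0: 'c' vs 'c' => same
  Position 1: 'd' vs 'c' => differ
  Position 2: 'c' vs 'a' => differ
  Position 3: 'b' vs 'a' => differ
  Position 4: 'c' vs 'd' => differ
  Position 5: 'b' vs 'b' => same
Total differences (Hamming distance): 4

4


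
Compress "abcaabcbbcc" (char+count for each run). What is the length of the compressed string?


Input: abcaabcbbcc
Runs:
  'a' x 1 => "a1"
  'b' x 1 => "b1"
  'c' x 1 => "c1"
  'a' x 2 => "a2"
  'b' x 1 => "b1"
  'c' x 1 => "c1"
  'b' x 2 => "b2"
  'c' x 2 => "c2"
Compressed: "a1b1c1a2b1c1b2c2"
Compressed length: 16

16


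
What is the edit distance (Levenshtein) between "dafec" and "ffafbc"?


Computing edit distance: "dafec" -> "ffafbc"
DP table:
           f    f    a    f    b    c
      0    1    2    3    4    5    6
  d   1    1    2    3    4    5    6
  a   2    2    2    2    3    4    5
  f   3    2    2    3    2    3    4
  e   4    3    3    3    3    3    4
  c   5    4    4    4    4    4    3
Edit distance = dp[5][6] = 3

3


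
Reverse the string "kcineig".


Input: kcineig
Reading characters right to left:
  Position 6: 'g'
  Position 5: 'i'
  Position 4: 'e'
  Position 3: 'n'
  Position 2: 'i'
  Position 1: 'c'
  Position 0: 'k'
Reversed: gienick

gienick


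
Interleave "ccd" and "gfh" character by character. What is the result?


Interleaving "ccd" and "gfh":
  Position 0: 'c' from first, 'g' from second => "cg"
  Position 1: 'c' from first, 'f' from second => "cf"
  Position 2: 'd' from first, 'h' from second => "dh"
Result: cgcfdh

cgcfdh


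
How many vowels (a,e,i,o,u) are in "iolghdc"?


Input: iolghdc
Checking each character:
  'i' at position 0: vowel (running total: 1)
  'o' at position 1: vowel (running total: 2)
  'l' at position 2: consonant
  'g' at position 3: consonant
  'h' at position 4: consonant
  'd' at position 5: consonant
  'c' at position 6: consonant
Total vowels: 2

2


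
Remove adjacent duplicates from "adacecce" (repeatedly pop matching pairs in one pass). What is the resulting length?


Input: adacecce
Stack-based adjacent duplicate removal:
  Read 'a': push. Stack: a
  Read 'd': push. Stack: ad
  Read 'a': push. Stack: ada
  Read 'c': push. Stack: adac
  Read 'e': push. Stack: adace
  Read 'c': push. Stack: adacec
  Read 'c': matches stack top 'c' => pop. Stack: adace
  Read 'e': matches stack top 'e' => pop. Stack: adac
Final stack: "adac" (length 4)

4


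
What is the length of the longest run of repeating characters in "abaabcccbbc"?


Input: "abaabcccbbc"
Scanning for longest run:
  Position 1 ('b'): new char, reset run to 1
  Position 2 ('a'): new char, reset run to 1
  Position 3 ('a'): continues run of 'a', length=2
  Position 4 ('b'): new char, reset run to 1
  Position 5 ('c'): new char, reset run to 1
  Position 6 ('c'): continues run of 'c', length=2
  Position 7 ('c'): continues run of 'c', length=3
  Position 8 ('b'): new char, reset run to 1
  Position 9 ('b'): continues run of 'b', length=2
  Position 10 ('c'): new char, reset run to 1
Longest run: 'c' with length 3

3


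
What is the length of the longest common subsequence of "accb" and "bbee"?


LCS of "accb" and "bbee"
DP table:
           b    b    e    e
      0    0    0    0    0
  a   0    0    0    0    0
  c   0    0    0    0    0
  c   0    0    0    0    0
  b   0    1    1    1    1
LCS length = dp[4][4] = 1

1


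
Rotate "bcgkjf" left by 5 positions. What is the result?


Input: "bcgkjf", rotate left by 5
First 5 characters: "bcgkj"
Remaining characters: "f"
Concatenate remaining + first: "f" + "bcgkj" = "fbcgkj"

fbcgkj


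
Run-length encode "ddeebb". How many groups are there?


Input: ddeebb
Scanning for consecutive runs:
  Group 1: 'd' x 2 (positions 0-1)
  Group 2: 'e' x 2 (positions 2-3)
  Group 3: 'b' x 2 (positions 4-5)
Total groups: 3

3


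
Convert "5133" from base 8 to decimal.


Input: "5133" in base 8
Positional expansion:
  Digit '5' (value 5) x 8^3 = 2560
  Digit '1' (value 1) x 8^2 = 64
  Digit '3' (value 3) x 8^1 = 24
  Digit '3' (value 3) x 8^0 = 3
Sum = 2651

2651


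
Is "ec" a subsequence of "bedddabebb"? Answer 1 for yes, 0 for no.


Check if "ec" is a subsequence of "bedddabebb"
Greedy scan:
  Position 0 ('b'): no match needed
  Position 1 ('e'): matches sub[0] = 'e'
  Position 2 ('d'): no match needed
  Position 3 ('d'): no match needed
  Position 4 ('d'): no match needed
  Position 5 ('a'): no match needed
  Position 6 ('b'): no match needed
  Position 7 ('e'): no match needed
  Position 8 ('b'): no match needed
  Position 9 ('b'): no match needed
Only matched 1/2 characters => not a subsequence

0


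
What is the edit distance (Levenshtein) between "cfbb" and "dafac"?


Computing edit distance: "cfbb" -> "dafac"
DP table:
           d    a    f    a    c
      0    1    2    3    4    5
  c   1    1    2    3    4    4
  f   2    2    2    2    3    4
  b   3    3    3    3    3    4
  b   4    4    4    4    4    4
Edit distance = dp[4][5] = 4

4


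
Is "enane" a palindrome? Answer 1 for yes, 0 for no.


Input: enane
Reversed: enane
  Compare pos 0 ('e') with pos 4 ('e'): match
  Compare pos 1 ('n') with pos 3 ('n'): match
Result: palindrome

1


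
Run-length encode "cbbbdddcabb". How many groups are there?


Input: cbbbdddcabb
Scanning for consecutive runs:
  Group 1: 'c' x 1 (positions 0-0)
  Group 2: 'b' x 3 (positions 1-3)
  Group 3: 'd' x 3 (positions 4-6)
  Group 4: 'c' x 1 (positions 7-7)
  Group 5: 'a' x 1 (positions 8-8)
  Group 6: 'b' x 2 (positions 9-10)
Total groups: 6

6


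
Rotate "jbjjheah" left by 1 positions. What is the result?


Input: "jbjjheah", rotate left by 1
First 1 characters: "j"
Remaining characters: "bjjheah"
Concatenate remaining + first: "bjjheah" + "j" = "bjjheahj"

bjjheahj


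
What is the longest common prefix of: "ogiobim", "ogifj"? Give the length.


Words: ogiobim, ogifj
  Position 0: all 'o' => match
  Position 1: all 'g' => match
  Position 2: all 'i' => match
  Position 3: ('o', 'f') => mismatch, stop
LCP = "ogi" (length 3)

3


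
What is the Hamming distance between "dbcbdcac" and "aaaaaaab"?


Comparing "dbcbdcac" and "aaaaaaab" position by position:
  Position 0: 'd' vs 'a' => differ
  Position 1: 'b' vs 'a' => differ
  Position 2: 'c' vs 'a' => differ
  Position 3: 'b' vs 'a' => differ
  Position 4: 'd' vs 'a' => differ
  Position 5: 'c' vs 'a' => differ
  Position 6: 'a' vs 'a' => same
  Position 7: 'c' vs 'b' => differ
Total differences (Hamming distance): 7

7


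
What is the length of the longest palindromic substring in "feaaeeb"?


Input: "feaaeeb"
Checking substrings for palindromes:
  [1:5] "eaae" (len 4) => palindrome
  [2:4] "aa" (len 2) => palindrome
  [4:6] "ee" (len 2) => palindrome
Longest palindromic substring: "eaae" with length 4

4


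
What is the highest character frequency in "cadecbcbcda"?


Input: cadecbcbcda
Character counts:
  'a': 2
  'b': 2
  'c': 4
  'd': 2
  'e': 1
Maximum frequency: 4

4


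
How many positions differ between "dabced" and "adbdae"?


Comparing "dabced" and "adbdae" position by position:
  Position 0: 'd' vs 'a' => DIFFER
  Position 1: 'a' vs 'd' => DIFFER
  Position 2: 'b' vs 'b' => same
  Position 3: 'c' vs 'd' => DIFFER
  Position 4: 'e' vs 'a' => DIFFER
  Position 5: 'd' vs 'e' => DIFFER
Positions that differ: 5

5


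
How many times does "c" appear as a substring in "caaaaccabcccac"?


Searching for "c" in "caaaaccabcccac"
Scanning each position:
  Position 0: "c" => MATCH
  Position 1: "a" => no
  Position 2: "a" => no
  Position 3: "a" => no
  Position 4: "a" => no
  Position 5: "c" => MATCH
  Position 6: "c" => MATCH
  Position 7: "a" => no
  Position 8: "b" => no
  Position 9: "c" => MATCH
  Position 10: "c" => MATCH
  Position 11: "c" => MATCH
  Position 12: "a" => no
  Position 13: "c" => MATCH
Total occurrences: 7

7


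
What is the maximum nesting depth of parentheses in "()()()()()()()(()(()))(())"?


Input: "()()()()()()()(()(()))(())"
Tracking depth:
  Position 0 '(': depth becomes 1
  Position 1 ')': depth becomes 0
  Position 2 '(': depth becomes 1
  Position 3 ')': depth becomes 0
  Position 4 '(': depth becomes 1
  Position 5 ')': depth becomes 0
  Position 6 '(': depth becomes 1
  Position 7 ')': depth becomes 0
  Position 8 '(': depth becomes 1
  Position 9 ')': depth becomes 0
  Position 10 '(': depth becomes 1
  Position 11 ')': depth becomes 0
  Position 12 '(': depth becomes 1
  Position 13 ')': depth becomes 0
  Position 14 '(': depth becomes 1
  Position 15 '(': depth becomes 2
  Position 16 ')': depth becomes 1
  Position 17 '(': depth becomes 2
  Position 18 '(': depth becomes 3
  Position 19 ')': depth becomes 2
  Position 20 ')': depth becomes 1
  Position 21 ')': depth becomes 0
  Position 22 '(': depth becomes 1
  Position 23 '(': depth becomes 2
  Position 24 ')': depth becomes 1
  Position 25 ')': depth becomes 0
Maximum depth reached: 3

3


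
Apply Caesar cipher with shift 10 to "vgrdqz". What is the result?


Caesar cipher: shift "vgrdqz" by 10
  'v' (pos 21) + 10 = pos 5 = 'f'
  'g' (pos 6) + 10 = pos 16 = 'q'
  'r' (pos 17) + 10 = pos 1 = 'b'
  'd' (pos 3) + 10 = pos 13 = 'n'
  'q' (pos 16) + 10 = pos 0 = 'a'
  'z' (pos 25) + 10 = pos 9 = 'j'
Result: fqbnaj

fqbnaj


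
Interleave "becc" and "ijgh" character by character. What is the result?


Interleaving "becc" and "ijgh":
  Position 0: 'b' from first, 'i' from second => "bi"
  Position 1: 'e' from first, 'j' from second => "ej"
  Position 2: 'c' from first, 'g' from second => "cg"
  Position 3: 'c' from first, 'h' from second => "ch"
Result: biejcgch

biejcgch


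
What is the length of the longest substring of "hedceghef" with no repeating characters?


Input: "hedceghef"
Sliding window (track last position of each char):
  Position 0 ('h'): window [0,0] length 1 -- new best
  Position 1 ('e'): window [0,1] length 2 -- new best
  Position 2 ('d'): window [0,2] length 3 -- new best
  Position 3 ('c'): window [0,3] length 4 -- new best
  Position 4 ('e'): repeat (last at 1), move window start to 2
  Position 4 ('e'): window [2,4] length 3
  Position 5 ('g'): window [2,5] length 4
  Position 6 ('h'): window [2,6] length 5 -- new best
  Position 7 ('e'): repeat (last at 4), move window start to 5
  Position 7 ('e'): window [5,7] length 3
  Position 8 ('f'): window [5,8] length 4
Longest substring with no repeats: "dcegh" with length 5

5


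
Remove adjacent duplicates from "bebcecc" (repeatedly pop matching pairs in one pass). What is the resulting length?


Input: bebcecc
Stack-based adjacent duplicate removal:
  Read 'b': push. Stack: b
  Read 'e': push. Stack: be
  Read 'b': push. Stack: beb
  Read 'c': push. Stack: bebc
  Read 'e': push. Stack: bebce
  Read 'c': push. Stack: bebcec
  Read 'c': matches stack top 'c' => pop. Stack: bebce
Final stack: "bebce" (length 5)

5


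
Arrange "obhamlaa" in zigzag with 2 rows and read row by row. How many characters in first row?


Zigzag "obhamlaa" into 2 rows:
Placing characters:
  'o' => row 0
  'b' => row 1
  'h' => row 0
  'a' => row 1
  'm' => row 0
  'l' => row 1
  'a' => row 0
  'a' => row 1
Rows:
  Row 0: "ohma"
  Row 1: "bala"
First row length: 4

4


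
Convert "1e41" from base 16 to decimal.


Input: "1e41" in base 16
Positional expansion:
  Digit '1' (value 1) x 16^3 = 4096
  Digit 'e' (value 14) x 16^2 = 3584
  Digit '4' (value 4) x 16^1 = 64
  Digit '1' (value 1) x 16^0 = 1
Sum = 7745

7745


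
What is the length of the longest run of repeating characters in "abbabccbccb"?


Input: "abbabccbccb"
Scanning for longest run:
  Position 1 ('b'): new char, reset run to 1
  Position 2 ('b'): continues run of 'b', length=2
  Position 3 ('a'): new char, reset run to 1
  Position 4 ('b'): new char, reset run to 1
  Position 5 ('c'): new char, reset run to 1
  Position 6 ('c'): continues run of 'c', length=2
  Position 7 ('b'): new char, reset run to 1
  Position 8 ('c'): new char, reset run to 1
  Position 9 ('c'): continues run of 'c', length=2
  Position 10 ('b'): new char, reset run to 1
Longest run: 'b' with length 2

2
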